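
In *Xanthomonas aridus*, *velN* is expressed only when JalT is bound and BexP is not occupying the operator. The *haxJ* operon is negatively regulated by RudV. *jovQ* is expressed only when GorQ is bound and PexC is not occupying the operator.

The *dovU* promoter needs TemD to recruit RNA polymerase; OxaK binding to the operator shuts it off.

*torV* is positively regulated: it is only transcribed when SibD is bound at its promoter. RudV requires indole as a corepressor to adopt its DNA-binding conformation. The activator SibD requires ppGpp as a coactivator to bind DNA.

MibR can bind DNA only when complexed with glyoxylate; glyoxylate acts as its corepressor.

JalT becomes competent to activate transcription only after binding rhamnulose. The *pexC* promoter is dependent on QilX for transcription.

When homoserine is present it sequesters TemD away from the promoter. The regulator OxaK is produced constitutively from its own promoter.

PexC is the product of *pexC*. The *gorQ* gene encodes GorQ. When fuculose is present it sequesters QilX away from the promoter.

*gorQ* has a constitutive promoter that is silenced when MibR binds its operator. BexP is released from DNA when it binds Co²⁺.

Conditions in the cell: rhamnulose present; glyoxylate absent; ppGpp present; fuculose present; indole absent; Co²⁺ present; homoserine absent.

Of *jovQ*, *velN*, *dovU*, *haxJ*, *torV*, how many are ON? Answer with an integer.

Glyoxylate is absent, so MibR is inactive.
With no repressor bound, *gorQ* is transcribed.
So GorQ is produced and active.
Fuculose is present, so QilX is inactive.
Required activator QilX is absent, so *pexC* is not transcribed.
So PexC is not produced.
No repressor is bound and GorQ is active, so *jovQ* is transcribed.
→ *jovQ* is ON.
Rhamnulose is present, so JalT is active.
Co²⁺ is present, so BexP is inactive.
No repressor is bound and JalT is active, so *velN* is transcribed.
→ *velN* is ON.
OxaK is produced constitutively and is active.
Homoserine is absent, so TemD is active.
With repressor OxaK bound, *dovU* is not transcribed.
→ *dovU* is OFF.
Indole is absent, so RudV is inactive.
With no repressor bound, *haxJ* is transcribed.
→ *haxJ* is ON.
ppGpp is present, so SibD is active.
No repressor is bound and SibD is active, so *torV* is transcribed.
→ *torV* is ON.
4 of the 5 genes are transcribed.

4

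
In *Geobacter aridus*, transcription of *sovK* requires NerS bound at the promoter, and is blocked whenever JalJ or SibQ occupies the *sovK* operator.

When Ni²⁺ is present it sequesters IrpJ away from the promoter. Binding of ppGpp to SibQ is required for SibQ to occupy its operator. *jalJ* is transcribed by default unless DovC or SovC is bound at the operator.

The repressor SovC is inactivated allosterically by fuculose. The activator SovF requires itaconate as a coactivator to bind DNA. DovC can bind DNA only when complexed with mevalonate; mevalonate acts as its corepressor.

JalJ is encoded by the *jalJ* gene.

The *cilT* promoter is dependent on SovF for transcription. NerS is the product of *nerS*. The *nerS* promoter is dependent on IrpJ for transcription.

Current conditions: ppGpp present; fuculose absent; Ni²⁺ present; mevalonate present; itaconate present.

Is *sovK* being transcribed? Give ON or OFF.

OFF

Mevalonate is present, so DovC is active.
Fuculose is absent, so SovC is active.
With repressor DovC bound, *jalJ* is not transcribed.
So JalJ is not produced.
Ni²⁺ is present, so IrpJ is inactive.
Required activator IrpJ is absent, so *nerS* is not transcribed.
So NerS is not produced.
ppGpp is present, so SibQ is active.
With repressor SibQ bound, *sovK* is not transcribed.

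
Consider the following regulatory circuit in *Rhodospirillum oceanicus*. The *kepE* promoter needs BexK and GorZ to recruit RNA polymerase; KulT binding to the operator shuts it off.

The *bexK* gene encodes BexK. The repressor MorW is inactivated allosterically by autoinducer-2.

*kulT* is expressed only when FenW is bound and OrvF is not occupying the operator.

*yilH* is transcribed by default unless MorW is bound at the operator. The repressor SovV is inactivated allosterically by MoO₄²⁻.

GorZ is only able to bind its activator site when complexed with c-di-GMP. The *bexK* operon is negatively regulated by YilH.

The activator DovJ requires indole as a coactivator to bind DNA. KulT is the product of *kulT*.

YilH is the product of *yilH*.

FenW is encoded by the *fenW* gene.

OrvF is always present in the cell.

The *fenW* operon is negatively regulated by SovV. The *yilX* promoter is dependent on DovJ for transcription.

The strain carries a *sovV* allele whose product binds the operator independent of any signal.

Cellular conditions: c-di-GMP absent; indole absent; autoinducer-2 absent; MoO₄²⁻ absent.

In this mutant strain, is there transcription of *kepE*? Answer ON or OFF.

OFF

Autoinducer-2 is absent, so MorW is active.
With repressor MorW bound, *yilH* is not transcribed.
So YilH is not produced.
With no repressor bound, *bexK* is transcribed.
So BexK is produced and active.
SovV is constitutively active in this strain.
With repressor SovV bound, *fenW* is not transcribed.
So FenW is not produced.
OrvF is produced constitutively and is active.
With repressor OrvF bound, *kulT* is not transcribed.
So KulT is not produced.
c-di-GMP is absent, so GorZ is inactive.
Required activator GorZ is absent, so *kepE* is not transcribed.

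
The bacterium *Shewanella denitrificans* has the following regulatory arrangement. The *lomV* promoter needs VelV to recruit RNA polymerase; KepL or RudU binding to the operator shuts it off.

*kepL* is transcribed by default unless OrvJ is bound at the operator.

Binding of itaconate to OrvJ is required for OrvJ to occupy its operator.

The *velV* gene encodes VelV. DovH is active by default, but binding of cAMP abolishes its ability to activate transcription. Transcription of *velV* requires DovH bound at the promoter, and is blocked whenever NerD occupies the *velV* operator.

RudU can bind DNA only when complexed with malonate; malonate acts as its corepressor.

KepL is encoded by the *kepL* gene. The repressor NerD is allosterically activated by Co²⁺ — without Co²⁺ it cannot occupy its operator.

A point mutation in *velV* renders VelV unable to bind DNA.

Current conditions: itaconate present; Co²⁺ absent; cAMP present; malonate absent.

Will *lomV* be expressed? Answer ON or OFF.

OFF

Itaconate is present, so OrvJ is active.
With repressor OrvJ bound, *kepL* is not transcribed.
So KepL is not produced.
VelV is non-functional in this strain, so it has no effect.
Malonate is absent, so RudU is inactive.
Required activator VelV is absent, so *lomV* is not transcribed.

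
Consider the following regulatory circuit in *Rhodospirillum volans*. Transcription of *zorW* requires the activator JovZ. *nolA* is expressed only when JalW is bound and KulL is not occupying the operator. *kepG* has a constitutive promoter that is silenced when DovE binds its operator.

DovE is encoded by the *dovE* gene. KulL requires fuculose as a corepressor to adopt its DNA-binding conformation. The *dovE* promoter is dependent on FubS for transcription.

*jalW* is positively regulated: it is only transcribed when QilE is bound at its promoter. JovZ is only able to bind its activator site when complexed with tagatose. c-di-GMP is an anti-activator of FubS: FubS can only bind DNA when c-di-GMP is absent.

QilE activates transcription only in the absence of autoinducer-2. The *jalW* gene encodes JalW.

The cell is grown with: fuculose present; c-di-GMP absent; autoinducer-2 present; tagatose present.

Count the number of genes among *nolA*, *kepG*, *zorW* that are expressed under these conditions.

Autoinducer-2 is present, so QilE is inactive.
Required activator QilE is absent, so *jalW* is not transcribed.
So JalW is not produced.
Fuculose is present, so KulL is active.
With repressor KulL bound, *nolA* is not transcribed.
→ *nolA* is OFF.
c-di-GMP is absent, so FubS is active.
No repressor is bound and FubS is active, so *dovE* is transcribed.
So DovE is produced and active.
With repressor DovE bound, *kepG* is not transcribed.
→ *kepG* is OFF.
Tagatose is present, so JovZ is active.
No repressor is bound and JovZ is active, so *zorW* is transcribed.
→ *zorW* is ON.
1 of the 3 genes is transcribed.

1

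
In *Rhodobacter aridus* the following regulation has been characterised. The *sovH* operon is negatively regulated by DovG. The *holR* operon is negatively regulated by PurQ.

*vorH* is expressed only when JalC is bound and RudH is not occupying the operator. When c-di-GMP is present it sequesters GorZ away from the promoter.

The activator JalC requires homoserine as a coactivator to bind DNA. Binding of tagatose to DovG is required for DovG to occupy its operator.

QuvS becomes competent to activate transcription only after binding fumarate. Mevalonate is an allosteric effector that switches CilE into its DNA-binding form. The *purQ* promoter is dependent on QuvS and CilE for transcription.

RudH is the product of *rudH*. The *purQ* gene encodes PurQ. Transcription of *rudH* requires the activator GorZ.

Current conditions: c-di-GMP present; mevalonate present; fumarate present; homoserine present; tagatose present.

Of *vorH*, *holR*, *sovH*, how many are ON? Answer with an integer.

c-di-GMP is present, so GorZ is inactive.
Required activator GorZ is absent, so *rudH* is not transcribed.
So RudH is not produced.
Homoserine is present, so JalC is active.
No repressor is bound and JalC is active, so *vorH* is transcribed.
→ *vorH* is ON.
Fumarate is present, so QuvS is active.
Mevalonate is present, so CilE is active.
No repressor is bound and QuvS and CilE are active, so *purQ* is transcribed.
So PurQ is produced and active.
With repressor PurQ bound, *holR* is not transcribed.
→ *holR* is OFF.
Tagatose is present, so DovG is active.
With repressor DovG bound, *sovH* is not transcribed.
→ *sovH* is OFF.
1 of the 3 genes is transcribed.

1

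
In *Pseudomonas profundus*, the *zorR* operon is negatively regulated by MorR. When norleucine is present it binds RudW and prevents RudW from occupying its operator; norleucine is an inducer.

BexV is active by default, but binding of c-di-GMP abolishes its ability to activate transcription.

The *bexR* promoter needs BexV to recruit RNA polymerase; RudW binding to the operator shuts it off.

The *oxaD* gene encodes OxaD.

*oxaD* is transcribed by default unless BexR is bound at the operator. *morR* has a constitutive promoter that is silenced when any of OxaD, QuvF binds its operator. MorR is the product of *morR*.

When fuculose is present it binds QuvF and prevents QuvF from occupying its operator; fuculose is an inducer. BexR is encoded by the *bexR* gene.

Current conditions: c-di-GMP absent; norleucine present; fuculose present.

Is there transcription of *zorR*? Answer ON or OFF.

OFF

Norleucine is present, so RudW is inactive.
c-di-GMP is absent, so BexV is active.
No repressor is bound and BexV is active, so *bexR* is transcribed.
So BexR is produced and active.
With repressor BexR bound, *oxaD* is not transcribed.
So OxaD is not produced.
Fuculose is present, so QuvF is inactive.
With no repressor bound, *morR* is transcribed.
So MorR is produced and active.
With repressor MorR bound, *zorR* is not transcribed.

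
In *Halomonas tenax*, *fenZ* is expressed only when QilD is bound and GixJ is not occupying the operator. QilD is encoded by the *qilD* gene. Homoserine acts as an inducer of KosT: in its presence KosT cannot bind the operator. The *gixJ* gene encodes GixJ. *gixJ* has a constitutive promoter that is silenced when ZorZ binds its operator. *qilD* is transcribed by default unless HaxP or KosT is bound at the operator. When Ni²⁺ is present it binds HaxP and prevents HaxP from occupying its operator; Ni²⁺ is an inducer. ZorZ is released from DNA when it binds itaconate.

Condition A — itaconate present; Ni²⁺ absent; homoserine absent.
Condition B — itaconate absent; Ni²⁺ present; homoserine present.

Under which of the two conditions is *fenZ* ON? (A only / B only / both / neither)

Condition A:
Itaconate is present, so ZorZ is inactive.
With no repressor bound, *gixJ* is transcribed.
So GixJ is produced and active.
Ni²⁺ is absent, so HaxP is active.
Homoserine is absent, so KosT is active.
With repressor HaxP bound, *qilD* is not transcribed.
So QilD is not produced.
With repressor GixJ bound, *fenZ* is not transcribed.
→ *fenZ* is OFF in A.
Condition B:
Itaconate is absent, so ZorZ is active.
With repressor ZorZ bound, *gixJ* is not transcribed.
So GixJ is not produced.
Ni²⁺ is present, so HaxP is inactive.
Homoserine is present, so KosT is inactive.
With no repressor bound, *qilD* is transcribed.
So QilD is produced and active.
No repressor is bound and QilD is active, so *fenZ* is transcribed.
→ *fenZ* is ON in B.

B only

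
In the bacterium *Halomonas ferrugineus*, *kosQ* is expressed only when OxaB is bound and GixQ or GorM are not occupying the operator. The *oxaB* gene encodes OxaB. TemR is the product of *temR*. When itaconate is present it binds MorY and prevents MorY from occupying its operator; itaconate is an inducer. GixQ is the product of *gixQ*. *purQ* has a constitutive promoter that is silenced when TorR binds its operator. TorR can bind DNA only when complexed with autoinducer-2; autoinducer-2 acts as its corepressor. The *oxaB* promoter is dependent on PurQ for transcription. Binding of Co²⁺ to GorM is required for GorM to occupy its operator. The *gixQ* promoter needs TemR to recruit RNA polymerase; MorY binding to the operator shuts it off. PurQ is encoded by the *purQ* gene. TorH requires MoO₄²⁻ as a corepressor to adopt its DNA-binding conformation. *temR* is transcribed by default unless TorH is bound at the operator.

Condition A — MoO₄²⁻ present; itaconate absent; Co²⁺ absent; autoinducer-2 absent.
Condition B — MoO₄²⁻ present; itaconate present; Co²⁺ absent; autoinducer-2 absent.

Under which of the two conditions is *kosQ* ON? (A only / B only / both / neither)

Condition A:
MoO₄²⁻ is present, so TorH is active.
With repressor TorH bound, *temR* is not transcribed.
So TemR is not produced.
Itaconate is absent, so MorY is active.
With repressor MorY bound, *gixQ* is not transcribed.
So GixQ is not produced.
Co²⁺ is absent, so GorM is inactive.
Autoinducer-2 is absent, so TorR is inactive.
With no repressor bound, *purQ* is transcribed.
So PurQ is produced and active.
No repressor is bound and PurQ is active, so *oxaB* is transcribed.
So OxaB is produced and active.
No repressor is bound and OxaB is active, so *kosQ* is transcribed.
→ *kosQ* is ON in A.
Condition B:
MoO₄²⁻ is present, so TorH is active.
With repressor TorH bound, *temR* is not transcribed.
So TemR is not produced.
Itaconate is present, so MorY is inactive.
Required activator TemR is absent, so *gixQ* is not transcribed.
So GixQ is not produced.
Co²⁺ is absent, so GorM is inactive.
Autoinducer-2 is absent, so TorR is inactive.
With no repressor bound, *purQ* is transcribed.
So PurQ is produced and active.
No repressor is bound and PurQ is active, so *oxaB* is transcribed.
So OxaB is produced and active.
No repressor is bound and OxaB is active, so *kosQ* is transcribed.
→ *kosQ* is ON in B.

both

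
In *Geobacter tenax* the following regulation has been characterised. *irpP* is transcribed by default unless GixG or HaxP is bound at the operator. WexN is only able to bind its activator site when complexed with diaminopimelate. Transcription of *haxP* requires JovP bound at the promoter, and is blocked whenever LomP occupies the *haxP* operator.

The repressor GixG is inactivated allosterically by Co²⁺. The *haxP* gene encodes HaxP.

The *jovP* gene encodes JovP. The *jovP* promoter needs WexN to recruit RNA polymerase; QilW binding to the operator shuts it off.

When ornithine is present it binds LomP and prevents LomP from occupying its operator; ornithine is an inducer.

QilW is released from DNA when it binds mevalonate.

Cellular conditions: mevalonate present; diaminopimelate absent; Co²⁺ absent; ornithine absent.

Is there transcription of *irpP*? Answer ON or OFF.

Co²⁺ is absent, so GixG is active.
Diaminopimelate is absent, so WexN is inactive.
Mevalonate is present, so QilW is inactive.
Required activator WexN is absent, so *jovP* is not transcribed.
So JovP is not produced.
Ornithine is absent, so LomP is active.
With repressor LomP bound, *haxP* is not transcribed.
So HaxP is not produced.
With repressor GixG bound, *irpP* is not transcribed.

OFF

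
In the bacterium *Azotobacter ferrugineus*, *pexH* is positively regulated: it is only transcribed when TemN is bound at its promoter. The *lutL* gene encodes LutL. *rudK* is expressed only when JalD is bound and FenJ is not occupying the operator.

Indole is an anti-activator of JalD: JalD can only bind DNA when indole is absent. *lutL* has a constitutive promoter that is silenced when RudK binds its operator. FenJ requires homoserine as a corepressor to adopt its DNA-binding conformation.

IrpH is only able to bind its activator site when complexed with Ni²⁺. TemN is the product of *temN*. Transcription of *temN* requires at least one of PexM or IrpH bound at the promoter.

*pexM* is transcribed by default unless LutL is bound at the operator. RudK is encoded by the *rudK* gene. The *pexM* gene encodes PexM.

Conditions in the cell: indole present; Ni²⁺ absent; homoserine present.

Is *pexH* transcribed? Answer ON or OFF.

OFF

Indole is present, so JalD is inactive.
Homoserine is present, so FenJ is active.
With repressor FenJ bound, *rudK* is not transcribed.
So RudK is not produced.
With no repressor bound, *lutL* is transcribed.
So LutL is produced and active.
With repressor LutL bound, *pexM* is not transcribed.
So PexM is not produced.
Ni²⁺ is absent, so IrpH is inactive.
No activator is available at the *temN* promoter, so *temN* is not transcribed.
So TemN is not produced.
Required activator TemN is absent, so *pexH* is not transcribed.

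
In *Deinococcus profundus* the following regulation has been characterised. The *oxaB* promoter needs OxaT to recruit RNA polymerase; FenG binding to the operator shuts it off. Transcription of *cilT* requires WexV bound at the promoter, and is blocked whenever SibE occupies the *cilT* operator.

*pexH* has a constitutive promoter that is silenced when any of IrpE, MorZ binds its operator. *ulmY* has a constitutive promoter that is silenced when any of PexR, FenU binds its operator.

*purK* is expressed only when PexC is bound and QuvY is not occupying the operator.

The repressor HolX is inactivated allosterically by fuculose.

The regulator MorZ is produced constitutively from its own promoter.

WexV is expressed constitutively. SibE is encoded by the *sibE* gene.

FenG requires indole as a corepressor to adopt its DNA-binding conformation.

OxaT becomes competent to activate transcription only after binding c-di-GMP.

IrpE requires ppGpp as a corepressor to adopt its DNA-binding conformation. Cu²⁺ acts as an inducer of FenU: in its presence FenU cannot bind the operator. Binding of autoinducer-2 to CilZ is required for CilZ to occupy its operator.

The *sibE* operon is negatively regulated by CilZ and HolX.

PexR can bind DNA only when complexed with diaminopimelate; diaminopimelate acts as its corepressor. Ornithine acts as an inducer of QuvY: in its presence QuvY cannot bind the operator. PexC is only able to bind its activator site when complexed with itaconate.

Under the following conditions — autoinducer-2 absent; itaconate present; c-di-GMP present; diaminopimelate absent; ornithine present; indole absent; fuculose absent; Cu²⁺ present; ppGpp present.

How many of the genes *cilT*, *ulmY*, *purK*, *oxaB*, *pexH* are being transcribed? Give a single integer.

4

WexV is produced constitutively and is active.
Autoinducer-2 is absent, so CilZ is inactive.
Fuculose is absent, so HolX is active.
With repressor HolX bound, *sibE* is not transcribed.
So SibE is not produced.
No repressor is bound and WexV is active, so *cilT* is transcribed.
→ *cilT* is ON.
Diaminopimelate is absent, so PexR is inactive.
Cu²⁺ is present, so FenU is inactive.
With no repressor bound, *ulmY* is transcribed.
→ *ulmY* is ON.
Itaconate is present, so PexC is active.
Ornithine is present, so QuvY is inactive.
No repressor is bound and PexC is active, so *purK* is transcribed.
→ *purK* is ON.
Indole is absent, so FenG is inactive.
c-di-GMP is present, so OxaT is active.
No repressor is bound and OxaT is active, so *oxaB* is transcribed.
→ *oxaB* is ON.
ppGpp is present, so IrpE is active.
MorZ is produced constitutively and is active.
With repressor IrpE bound, *pexH* is not transcribed.
→ *pexH* is OFF.
4 of the 5 genes are transcribed.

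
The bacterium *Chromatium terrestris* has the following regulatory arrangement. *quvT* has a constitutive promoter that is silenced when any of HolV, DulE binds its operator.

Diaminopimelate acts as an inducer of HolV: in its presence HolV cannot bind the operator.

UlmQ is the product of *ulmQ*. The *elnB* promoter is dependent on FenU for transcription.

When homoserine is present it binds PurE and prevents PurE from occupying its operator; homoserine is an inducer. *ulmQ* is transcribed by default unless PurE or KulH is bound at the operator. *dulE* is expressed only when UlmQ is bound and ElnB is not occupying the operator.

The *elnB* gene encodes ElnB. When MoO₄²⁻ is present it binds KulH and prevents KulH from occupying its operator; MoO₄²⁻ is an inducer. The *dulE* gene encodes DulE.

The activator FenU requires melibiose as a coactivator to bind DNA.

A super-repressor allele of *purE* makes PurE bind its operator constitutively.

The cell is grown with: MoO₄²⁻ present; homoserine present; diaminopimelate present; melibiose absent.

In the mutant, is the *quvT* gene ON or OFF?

ON

Diaminopimelate is present, so HolV is inactive.
PurE is constitutively active in this strain.
MoO₄²⁻ is present, so KulH is inactive.
With repressor PurE bound, *ulmQ* is not transcribed.
So UlmQ is not produced.
Melibiose is absent, so FenU is inactive.
Required activator FenU is absent, so *elnB* is not transcribed.
So ElnB is not produced.
Required activator UlmQ is absent, so *dulE* is not transcribed.
So DulE is not produced.
With no repressor bound, *quvT* is transcribed.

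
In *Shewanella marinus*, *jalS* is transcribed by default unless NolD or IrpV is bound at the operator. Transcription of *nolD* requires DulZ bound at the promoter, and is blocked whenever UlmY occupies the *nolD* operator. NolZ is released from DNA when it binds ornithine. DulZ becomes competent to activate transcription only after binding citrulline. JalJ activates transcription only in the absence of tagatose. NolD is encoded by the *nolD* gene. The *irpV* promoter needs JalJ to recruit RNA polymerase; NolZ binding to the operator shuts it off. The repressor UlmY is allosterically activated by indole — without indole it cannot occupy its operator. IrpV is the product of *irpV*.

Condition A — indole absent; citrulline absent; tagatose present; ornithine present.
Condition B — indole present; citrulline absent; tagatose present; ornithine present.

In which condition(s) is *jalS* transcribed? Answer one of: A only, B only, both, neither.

both

Condition A:
Indole is absent, so UlmY is inactive.
Citrulline is absent, so DulZ is inactive.
Required activator DulZ is absent, so *nolD* is not transcribed.
So NolD is not produced.
Tagatose is present, so JalJ is inactive.
Ornithine is present, so NolZ is inactive.
Required activator JalJ is absent, so *irpV* is not transcribed.
So IrpV is not produced.
With no repressor bound, *jalS* is transcribed.
→ *jalS* is ON in A.
Condition B:
Indole is present, so UlmY is active.
Citrulline is absent, so DulZ is inactive.
With repressor UlmY bound, *nolD* is not transcribed.
So NolD is not produced.
Tagatose is present, so JalJ is inactive.
Ornithine is present, so NolZ is inactive.
Required activator JalJ is absent, so *irpV* is not transcribed.
So IrpV is not produced.
With no repressor bound, *jalS* is transcribed.
→ *jalS* is ON in B.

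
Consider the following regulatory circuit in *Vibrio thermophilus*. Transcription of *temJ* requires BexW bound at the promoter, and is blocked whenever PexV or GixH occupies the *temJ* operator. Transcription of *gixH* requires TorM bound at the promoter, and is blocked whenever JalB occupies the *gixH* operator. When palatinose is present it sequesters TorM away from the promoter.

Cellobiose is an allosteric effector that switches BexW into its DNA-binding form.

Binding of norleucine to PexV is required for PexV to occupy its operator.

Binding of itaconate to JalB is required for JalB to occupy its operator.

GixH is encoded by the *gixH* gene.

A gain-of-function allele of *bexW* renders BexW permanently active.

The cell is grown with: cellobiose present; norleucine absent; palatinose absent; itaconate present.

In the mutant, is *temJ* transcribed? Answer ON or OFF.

ON

BexW is constitutively active in this strain.
Norleucine is absent, so PexV is inactive.
Itaconate is present, so JalB is active.
Palatinose is absent, so TorM is active.
With repressor JalB bound, *gixH* is not transcribed.
So GixH is not produced.
No repressor is bound and BexW is active, so *temJ* is transcribed.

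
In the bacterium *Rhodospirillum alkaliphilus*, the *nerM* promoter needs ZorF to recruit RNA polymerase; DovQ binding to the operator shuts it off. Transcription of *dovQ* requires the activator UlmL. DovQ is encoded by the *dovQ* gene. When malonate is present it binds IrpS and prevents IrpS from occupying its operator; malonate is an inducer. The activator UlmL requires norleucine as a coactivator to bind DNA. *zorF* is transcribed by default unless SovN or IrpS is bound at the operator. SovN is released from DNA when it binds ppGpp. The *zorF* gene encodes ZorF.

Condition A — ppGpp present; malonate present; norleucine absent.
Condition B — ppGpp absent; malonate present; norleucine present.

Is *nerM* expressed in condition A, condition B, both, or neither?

Condition A:
ppGpp is present, so SovN is inactive.
Malonate is present, so IrpS is inactive.
With no repressor bound, *zorF* is transcribed.
So ZorF is produced and active.
Norleucine is absent, so UlmL is inactive.
Required activator UlmL is absent, so *dovQ* is not transcribed.
So DovQ is not produced.
No repressor is bound and ZorF is active, so *nerM* is transcribed.
→ *nerM* is ON in A.
Condition B:
ppGpp is absent, so SovN is active.
Malonate is present, so IrpS is inactive.
With repressor SovN bound, *zorF* is not transcribed.
So ZorF is not produced.
Norleucine is present, so UlmL is active.
No repressor is bound and UlmL is active, so *dovQ* is transcribed.
So DovQ is produced and active.
With repressor DovQ bound, *nerM* is not transcribed.
→ *nerM* is OFF in B.

A only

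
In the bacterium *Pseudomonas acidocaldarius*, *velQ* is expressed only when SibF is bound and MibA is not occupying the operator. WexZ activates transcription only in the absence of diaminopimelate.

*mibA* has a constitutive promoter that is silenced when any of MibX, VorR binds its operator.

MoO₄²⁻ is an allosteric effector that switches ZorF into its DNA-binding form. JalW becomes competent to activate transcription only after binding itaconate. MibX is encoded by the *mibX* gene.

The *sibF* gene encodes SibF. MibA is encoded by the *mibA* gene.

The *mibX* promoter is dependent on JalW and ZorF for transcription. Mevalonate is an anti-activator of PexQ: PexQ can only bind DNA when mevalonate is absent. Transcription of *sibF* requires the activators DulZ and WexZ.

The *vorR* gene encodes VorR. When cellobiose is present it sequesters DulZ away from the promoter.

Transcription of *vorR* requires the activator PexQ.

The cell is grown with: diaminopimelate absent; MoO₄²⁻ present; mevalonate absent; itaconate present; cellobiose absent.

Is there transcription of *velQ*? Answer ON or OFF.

Itaconate is present, so JalW is active.
MoO₄²⁻ is present, so ZorF is active.
No repressor is bound and JalW and ZorF are active, so *mibX* is transcribed.
So MibX is produced and active.
Mevalonate is absent, so PexQ is active.
No repressor is bound and PexQ is active, so *vorR* is transcribed.
So VorR is produced and active.
With repressor MibX bound, *mibA* is not transcribed.
So MibA is not produced.
Cellobiose is absent, so DulZ is active.
Diaminopimelate is absent, so WexZ is active.
No repressor is bound and DulZ and WexZ are active, so *sibF* is transcribed.
So SibF is produced and active.
No repressor is bound and SibF is active, so *velQ* is transcribed.

ON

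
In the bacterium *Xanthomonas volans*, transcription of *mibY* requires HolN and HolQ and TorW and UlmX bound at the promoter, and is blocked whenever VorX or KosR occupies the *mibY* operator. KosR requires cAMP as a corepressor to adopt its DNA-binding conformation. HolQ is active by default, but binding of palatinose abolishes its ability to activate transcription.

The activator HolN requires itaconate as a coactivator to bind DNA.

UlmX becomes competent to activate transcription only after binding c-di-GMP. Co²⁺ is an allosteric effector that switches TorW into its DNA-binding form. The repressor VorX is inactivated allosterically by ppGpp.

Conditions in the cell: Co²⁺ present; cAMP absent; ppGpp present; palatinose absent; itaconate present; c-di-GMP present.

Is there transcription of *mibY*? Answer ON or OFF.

Itaconate is present, so HolN is active.
ppGpp is present, so VorX is inactive.
Palatinose is absent, so HolQ is active.
cAMP is absent, so KosR is inactive.
Co²⁺ is present, so TorW is active.
c-di-GMP is present, so UlmX is active.
No repressor is bound and HolN and HolQ and TorW and UlmX are active, so *mibY* is transcribed.

ON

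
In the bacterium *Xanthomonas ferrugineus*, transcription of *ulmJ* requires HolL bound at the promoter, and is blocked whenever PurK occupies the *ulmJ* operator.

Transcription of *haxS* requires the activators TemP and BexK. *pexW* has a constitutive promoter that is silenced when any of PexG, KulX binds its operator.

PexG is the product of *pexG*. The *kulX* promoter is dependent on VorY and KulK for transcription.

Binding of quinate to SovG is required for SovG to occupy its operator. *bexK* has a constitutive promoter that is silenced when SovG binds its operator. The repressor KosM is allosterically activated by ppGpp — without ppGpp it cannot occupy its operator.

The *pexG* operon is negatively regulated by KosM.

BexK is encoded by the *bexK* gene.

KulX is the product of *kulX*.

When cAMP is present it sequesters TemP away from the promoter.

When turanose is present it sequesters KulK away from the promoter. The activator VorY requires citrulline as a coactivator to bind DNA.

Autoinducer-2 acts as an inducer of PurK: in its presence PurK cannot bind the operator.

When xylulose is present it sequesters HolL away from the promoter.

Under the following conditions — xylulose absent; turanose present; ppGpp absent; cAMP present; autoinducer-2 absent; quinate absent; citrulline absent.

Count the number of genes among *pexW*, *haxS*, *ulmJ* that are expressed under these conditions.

ppGpp is absent, so KosM is inactive.
With no repressor bound, *pexG* is transcribed.
So PexG is produced and active.
Citrulline is absent, so VorY is inactive.
Turanose is present, so KulK is inactive.
Required activator VorY is absent, so *kulX* is not transcribed.
So KulX is not produced.
With repressor PexG bound, *pexW* is not transcribed.
→ *pexW* is OFF.
cAMP is present, so TemP is inactive.
Quinate is absent, so SovG is inactive.
With no repressor bound, *bexK* is transcribed.
So BexK is produced and active.
Required activator TemP is absent, so *haxS* is not transcribed.
→ *haxS* is OFF.
Autoinducer-2 is absent, so PurK is active.
Xylulose is absent, so HolL is active.
With repressor PurK bound, *ulmJ* is not transcribed.
→ *ulmJ* is OFF.
0 of the 3 genes are transcribed.

0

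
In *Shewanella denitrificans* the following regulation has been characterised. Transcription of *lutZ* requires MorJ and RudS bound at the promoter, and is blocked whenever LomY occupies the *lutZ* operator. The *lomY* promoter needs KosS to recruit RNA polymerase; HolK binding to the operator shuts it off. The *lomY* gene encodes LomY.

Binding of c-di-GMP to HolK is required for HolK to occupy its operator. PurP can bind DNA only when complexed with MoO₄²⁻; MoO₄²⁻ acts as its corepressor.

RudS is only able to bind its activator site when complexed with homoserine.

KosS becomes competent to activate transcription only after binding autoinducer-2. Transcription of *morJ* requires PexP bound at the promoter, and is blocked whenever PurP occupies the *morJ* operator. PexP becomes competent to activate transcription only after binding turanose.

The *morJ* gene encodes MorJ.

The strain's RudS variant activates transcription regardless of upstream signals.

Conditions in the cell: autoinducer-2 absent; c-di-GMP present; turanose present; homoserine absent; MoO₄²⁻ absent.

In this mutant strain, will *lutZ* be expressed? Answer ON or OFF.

ON

MoO₄²⁻ is absent, so PurP is inactive.
Turanose is present, so PexP is active.
No repressor is bound and PexP is active, so *morJ* is transcribed.
So MorJ is produced and active.
c-di-GMP is present, so HolK is active.
Autoinducer-2 is absent, so KosS is inactive.
With repressor HolK bound, *lomY* is not transcribed.
So LomY is not produced.
RudS is constitutively active in this strain.
No repressor is bound and MorJ and RudS are active, so *lutZ* is transcribed.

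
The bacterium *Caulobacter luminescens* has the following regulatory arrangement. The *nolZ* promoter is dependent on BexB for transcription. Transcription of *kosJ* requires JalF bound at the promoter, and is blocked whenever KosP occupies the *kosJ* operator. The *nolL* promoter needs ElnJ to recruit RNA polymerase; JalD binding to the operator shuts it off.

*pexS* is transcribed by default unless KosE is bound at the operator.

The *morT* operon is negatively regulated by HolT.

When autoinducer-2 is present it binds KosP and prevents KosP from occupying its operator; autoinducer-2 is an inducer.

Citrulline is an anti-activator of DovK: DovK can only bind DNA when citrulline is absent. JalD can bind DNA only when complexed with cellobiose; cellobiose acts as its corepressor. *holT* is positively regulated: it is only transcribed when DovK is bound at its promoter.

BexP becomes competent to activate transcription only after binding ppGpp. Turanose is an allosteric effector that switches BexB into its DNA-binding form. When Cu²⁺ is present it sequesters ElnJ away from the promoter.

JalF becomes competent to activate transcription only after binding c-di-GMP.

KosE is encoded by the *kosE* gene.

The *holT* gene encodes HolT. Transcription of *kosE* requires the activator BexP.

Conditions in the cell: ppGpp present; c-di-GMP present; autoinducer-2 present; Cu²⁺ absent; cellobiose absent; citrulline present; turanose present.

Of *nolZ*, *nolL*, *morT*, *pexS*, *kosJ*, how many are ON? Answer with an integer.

4

Turanose is present, so BexB is active.
No repressor is bound and BexB is active, so *nolZ* is transcribed.
→ *nolZ* is ON.
Cellobiose is absent, so JalD is inactive.
Cu²⁺ is absent, so ElnJ is active.
No repressor is bound and ElnJ is active, so *nolL* is transcribed.
→ *nolL* is ON.
Citrulline is present, so DovK is inactive.
Required activator DovK is absent, so *holT* is not transcribed.
So HolT is not produced.
With no repressor bound, *morT* is transcribed.
→ *morT* is ON.
ppGpp is present, so BexP is active.
No repressor is bound and BexP is active, so *kosE* is transcribed.
So KosE is produced and active.
With repressor KosE bound, *pexS* is not transcribed.
→ *pexS* is OFF.
c-di-GMP is present, so JalF is active.
Autoinducer-2 is present, so KosP is inactive.
No repressor is bound and JalF is active, so *kosJ* is transcribed.
→ *kosJ* is ON.
4 of the 5 genes are transcribed.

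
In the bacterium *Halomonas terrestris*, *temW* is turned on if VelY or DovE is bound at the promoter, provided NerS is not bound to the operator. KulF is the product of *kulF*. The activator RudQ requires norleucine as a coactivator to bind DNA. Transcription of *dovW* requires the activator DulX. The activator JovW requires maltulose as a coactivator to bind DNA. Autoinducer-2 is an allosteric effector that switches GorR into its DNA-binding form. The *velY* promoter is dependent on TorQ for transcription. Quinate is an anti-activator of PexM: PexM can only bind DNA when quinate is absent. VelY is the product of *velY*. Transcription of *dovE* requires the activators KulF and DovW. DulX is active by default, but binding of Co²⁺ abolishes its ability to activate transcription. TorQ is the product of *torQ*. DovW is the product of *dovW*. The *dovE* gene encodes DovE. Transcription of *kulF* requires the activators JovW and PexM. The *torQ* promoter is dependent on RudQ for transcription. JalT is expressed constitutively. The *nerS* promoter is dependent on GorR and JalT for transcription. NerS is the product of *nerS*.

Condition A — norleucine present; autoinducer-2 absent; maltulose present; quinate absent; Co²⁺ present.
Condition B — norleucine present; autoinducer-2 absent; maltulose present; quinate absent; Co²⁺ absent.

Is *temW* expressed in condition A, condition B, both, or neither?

both

Condition A:
Norleucine is present, so RudQ is active.
No repressor is bound and RudQ is active, so *torQ* is transcribed.
So TorQ is produced and active.
No repressor is bound and TorQ is active, so *velY* is transcribed.
So VelY is produced and active.
Autoinducer-2 is absent, so GorR is inactive.
JalT is produced constitutively and is active.
Required activator GorR is absent, so *nerS* is not transcribed.
So NerS is not produced.
Maltulose is present, so JovW is active.
Quinate is absent, so PexM is active.
No repressor is bound and JovW and PexM are active, so *kulF* is transcribed.
So KulF is produced and active.
Co²⁺ is present, so DulX is inactive.
Required activator DulX is absent, so *dovW* is not transcribed.
So DovW is not produced.
Required activator DovW is absent, so *dovE* is not transcribed.
So DovE is not produced.
Activator VelY is present, so *temW* is transcribed.
→ *temW* is ON in A.
Condition B:
Norleucine is present, so RudQ is active.
No repressor is bound and RudQ is active, so *torQ* is transcribed.
So TorQ is produced and active.
No repressor is bound and TorQ is active, so *velY* is transcribed.
So VelY is produced and active.
Autoinducer-2 is absent, so GorR is inactive.
JalT is produced constitutively and is active.
Required activator GorR is absent, so *nerS* is not transcribed.
So NerS is not produced.
Maltulose is present, so JovW is active.
Quinate is absent, so PexM is active.
No repressor is bound and JovW and PexM are active, so *kulF* is transcribed.
So KulF is produced and active.
Co²⁺ is absent, so DulX is active.
No repressor is bound and DulX is active, so *dovW* is transcribed.
So DovW is produced and active.
No repressor is bound and KulF and DovW are active, so *dovE* is transcribed.
So DovE is produced and active.
Activator VelY is present, so *temW* is transcribed.
→ *temW* is ON in B.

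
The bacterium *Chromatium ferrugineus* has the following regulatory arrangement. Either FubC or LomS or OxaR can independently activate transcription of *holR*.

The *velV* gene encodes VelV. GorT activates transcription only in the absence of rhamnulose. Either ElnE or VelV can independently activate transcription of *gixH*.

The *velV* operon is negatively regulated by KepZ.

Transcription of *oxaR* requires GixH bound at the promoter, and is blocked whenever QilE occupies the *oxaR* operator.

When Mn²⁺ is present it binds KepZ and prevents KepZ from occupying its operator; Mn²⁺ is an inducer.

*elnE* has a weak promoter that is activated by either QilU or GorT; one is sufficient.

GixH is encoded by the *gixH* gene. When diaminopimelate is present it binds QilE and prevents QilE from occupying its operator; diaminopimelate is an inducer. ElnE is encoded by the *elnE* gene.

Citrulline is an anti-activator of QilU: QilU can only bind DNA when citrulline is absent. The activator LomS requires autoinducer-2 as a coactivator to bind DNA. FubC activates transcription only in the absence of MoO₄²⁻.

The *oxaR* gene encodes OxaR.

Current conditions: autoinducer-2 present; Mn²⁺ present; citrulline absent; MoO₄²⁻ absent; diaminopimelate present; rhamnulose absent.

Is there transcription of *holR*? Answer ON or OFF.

MoO₄²⁻ is absent, so FubC is active.
Autoinducer-2 is present, so LomS is active.
Diaminopimelate is present, so QilE is inactive.
Citrulline is absent, so QilU is active.
Rhamnulose is absent, so GorT is active.
Activator QilU is present, so *elnE* is transcribed.
So ElnE is produced and active.
Mn²⁺ is present, so KepZ is inactive.
With no repressor bound, *velV* is transcribed.
So VelV is produced and active.
Activator ElnE is present, so *gixH* is transcribed.
So GixH is produced and active.
No repressor is bound and GixH is active, so *oxaR* is transcribed.
So OxaR is produced and active.
Activator FubC is present, so *holR* is transcribed.

ON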